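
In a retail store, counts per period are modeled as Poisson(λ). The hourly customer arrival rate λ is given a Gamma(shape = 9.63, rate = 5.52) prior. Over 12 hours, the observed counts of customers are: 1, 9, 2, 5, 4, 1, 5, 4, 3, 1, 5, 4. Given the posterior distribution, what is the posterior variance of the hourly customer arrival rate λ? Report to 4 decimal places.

0.1747

With a Gamma(shape α, rate β) prior, the Poisson likelihood is conjugate: the posterior is Gamma(α + ΣXᵢ, β + n).
Sum of counts S = 44 over n = 12 hours.
Posterior: Gamma(α+S, β+n) = Gamma(9.63+44, 5.52+12) = Gamma(53.63, 17.52).
Var = α/β² = 53.63/17.52² = 0.1747.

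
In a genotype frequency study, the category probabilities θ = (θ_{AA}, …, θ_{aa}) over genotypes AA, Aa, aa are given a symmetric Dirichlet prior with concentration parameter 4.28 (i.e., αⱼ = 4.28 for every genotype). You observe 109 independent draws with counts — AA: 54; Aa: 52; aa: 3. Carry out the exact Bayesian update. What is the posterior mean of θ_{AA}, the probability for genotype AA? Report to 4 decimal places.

The Dirichlet prior is conjugate to the Multinomial likelihood: each posterior αⱼ = prior αⱼ + observed count nⱼ.
Posterior concentration: (58.28, 56.28, 7.28), total = 121.84.
E[θ_{AA}|data] = α_{AA}/Σα = 58.28/121.84 = 0.4783.

0.4783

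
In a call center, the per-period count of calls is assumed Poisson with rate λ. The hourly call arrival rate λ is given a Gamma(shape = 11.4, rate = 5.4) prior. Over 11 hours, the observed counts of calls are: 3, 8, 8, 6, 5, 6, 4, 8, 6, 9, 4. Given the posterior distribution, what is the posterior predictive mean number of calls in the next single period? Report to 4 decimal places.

4.7805

With a Gamma(shape α, rate β) prior, the Poisson likelihood is conjugate: the posterior is Gamma(α + ΣXᵢ, β + n).
Sum of counts S = 67 over n = 11 hours.
Posterior: Gamma(α+S, β+n) = Gamma(11.4+67, 5.4+11) = Gamma(78.4, 16.4).
The predictive distribution for one future period is NegBinom with mean α/β = 4.7805.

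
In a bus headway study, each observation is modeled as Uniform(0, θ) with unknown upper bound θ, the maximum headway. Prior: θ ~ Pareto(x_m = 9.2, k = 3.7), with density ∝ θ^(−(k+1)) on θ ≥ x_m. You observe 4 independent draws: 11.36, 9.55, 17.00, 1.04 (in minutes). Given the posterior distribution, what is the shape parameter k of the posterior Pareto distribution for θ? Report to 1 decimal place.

A Pareto(scale x_m, shape k) prior on the upper bound θ of Uniform(0, θ) is conjugate: posterior is Pareto(max(x_m, max xᵢ), k + n).
Sample maximum = 17.00; prior scale x_m = 9.2 → posterior scale = max = 17.00.
Posterior shape = 3.7 + 4 = 7.7.
Posterior shape k = 7.7.

7.7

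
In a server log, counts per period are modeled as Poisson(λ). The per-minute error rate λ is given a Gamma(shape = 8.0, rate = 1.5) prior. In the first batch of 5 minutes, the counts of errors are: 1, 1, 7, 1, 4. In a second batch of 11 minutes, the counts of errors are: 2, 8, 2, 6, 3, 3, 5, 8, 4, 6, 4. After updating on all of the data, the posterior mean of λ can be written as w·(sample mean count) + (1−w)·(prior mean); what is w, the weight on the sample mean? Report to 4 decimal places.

With a Gamma(shape α, rate β) prior, the Poisson likelihood is conjugate: the posterior is Gamma(α + ΣXᵢ, β + n).
Total number of minutes: n = 5 + 11 = 16.
Posterior mean = (α₀+S)/(β₀+n) = [n/(β₀+n)]·(S/n) + [β₀/(β₀+n)]·(α₀/β₀), so only n and β₀ enter the weight.
Weight on data w = n/(β₀+n) = 16/(1.5+16) = 16/17.5 = 0.9143.

0.9143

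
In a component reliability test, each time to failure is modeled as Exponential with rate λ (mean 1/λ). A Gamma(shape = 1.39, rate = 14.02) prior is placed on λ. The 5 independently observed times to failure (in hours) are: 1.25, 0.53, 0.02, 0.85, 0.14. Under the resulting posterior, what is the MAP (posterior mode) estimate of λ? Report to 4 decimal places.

0.3206

With a Gamma(shape α, rate β) prior on the exponential rate λ, the posterior after n observations with total T = Σxᵢ is Gamma(α+n, β+T).
Sum of observations T = 2.79 hours; n = 5.
Posterior: Gamma(1.39+5, 14.02+2.79) = Gamma(6.39, 16.81).
Mode = (α−1)/β = 0.3206.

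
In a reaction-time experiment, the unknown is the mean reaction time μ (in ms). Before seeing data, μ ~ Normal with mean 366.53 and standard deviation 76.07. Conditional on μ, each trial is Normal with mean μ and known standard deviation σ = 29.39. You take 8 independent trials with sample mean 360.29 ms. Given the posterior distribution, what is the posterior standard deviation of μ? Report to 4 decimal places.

For Normal data with known variance σ², a Normal(μ₀, σ₀²) prior on μ is conjugate. Posterior precision = 1/σ₀² + n/σ²; posterior mean is the precision-weighted average of μ₀ and x̄.
σ₀² = 76.07² = 5786.6449, σ² = 29.39² = 863.7721; σ² + n·σ₀² = 863.7721 + 8·5786.6449 = 47156.9313.
Posterior precision = 1/σ₀² + n/σ² = 1/5786.6449 + 8/863.7721 = (σ² + n·σ₀²)/(σ₀²σ²) = 47156.9313/(5786.6449·863.7721); posterior variance σₙ² = σ₀²σ²/(σ² + n·σ₀²) = 5786.6449·863.7721/47156.9313 = 105.993802.
Posterior SD = √σₙ² = √(5786.6449·863.7721/47156.9313) = 10.2953.

10.2953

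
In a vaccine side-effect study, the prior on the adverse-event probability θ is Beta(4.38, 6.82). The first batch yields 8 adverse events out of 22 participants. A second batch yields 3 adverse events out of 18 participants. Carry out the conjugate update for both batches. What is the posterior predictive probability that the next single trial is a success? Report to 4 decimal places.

The Beta prior is conjugate to a Binomial/Bernoulli likelihood; the update adds successes to α and failures to β.
After batch 1: Beta(4.38+8, 6.82+14) = Beta(12.38, 20.82).
After batch 2: Beta(12.38+3, 20.82+15) = Beta(15.38, 35.82).
For a single future Bernoulli trial, P(success | data) = α/(α+β) = 0.3004.

0.3004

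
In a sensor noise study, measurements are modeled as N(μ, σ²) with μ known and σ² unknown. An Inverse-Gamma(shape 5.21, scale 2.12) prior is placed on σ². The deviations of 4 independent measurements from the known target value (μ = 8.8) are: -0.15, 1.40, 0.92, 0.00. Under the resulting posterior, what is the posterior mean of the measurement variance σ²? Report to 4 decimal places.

With known mean μ and an Inverse-Gamma(α, β) prior on σ², the Normal likelihood is conjugate: posterior is Inv-Gamma(α + n/2, β + Σ(xᵢ−μ)²/2).
Σ(xᵢ−μ)² = (-0.15)² + (1.40)² + (0.92)² + (0.00)² = 2.8289.
Posterior: Inv-Gamma(5.21 + 4/2, 2.12 + 2.8289/2) = Inv-Gamma(7.21, 3.53445).
E[σ²|data] = β/(α−1) = 3.53445/6.21 = 0.5692.

0.5692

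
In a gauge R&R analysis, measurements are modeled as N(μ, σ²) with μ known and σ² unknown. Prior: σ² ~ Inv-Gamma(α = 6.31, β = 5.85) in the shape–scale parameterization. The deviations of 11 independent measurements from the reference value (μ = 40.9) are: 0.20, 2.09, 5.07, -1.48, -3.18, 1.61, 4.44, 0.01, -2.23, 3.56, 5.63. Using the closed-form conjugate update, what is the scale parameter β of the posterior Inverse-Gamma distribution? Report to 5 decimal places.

With known mean μ and an Inverse-Gamma(α, β) prior on σ², the Normal likelihood is conjugate: posterior is Inv-Gamma(α + n/2, β + Σ(xᵢ−μ)²/2).
Σ(xᵢ−μ)² = (0.20)² + (2.09)² + (5.07)² + (-1.48)² + (-3.18)² + (1.61)² + (4.44)² + (0.01)² + (-2.23)² + (3.56)² + (5.63)² = 114.0650.
Posterior: Inv-Gamma(6.31 + 11/2, 5.85 + 114.0650/2) = Inv-Gamma(11.81, 62.88250).
Posterior β = 62.88250.

62.88250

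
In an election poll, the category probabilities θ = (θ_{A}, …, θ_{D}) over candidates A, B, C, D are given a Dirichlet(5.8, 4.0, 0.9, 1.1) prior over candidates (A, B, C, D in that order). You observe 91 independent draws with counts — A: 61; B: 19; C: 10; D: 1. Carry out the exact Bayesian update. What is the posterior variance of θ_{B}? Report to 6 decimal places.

0.001673

The Dirichlet prior is conjugate to the Multinomial likelihood: each posterior αⱼ = prior αⱼ + observed count nⱼ.
Posterior concentration: (66.8, 23.0, 10.9, 2.1), total = 102.8.
Var[θ_j] = α_j(Σα−α_j)/((Σα)²(Σα+1)) = 23.0·79.8/(102.8²·103.8) = 0.001673.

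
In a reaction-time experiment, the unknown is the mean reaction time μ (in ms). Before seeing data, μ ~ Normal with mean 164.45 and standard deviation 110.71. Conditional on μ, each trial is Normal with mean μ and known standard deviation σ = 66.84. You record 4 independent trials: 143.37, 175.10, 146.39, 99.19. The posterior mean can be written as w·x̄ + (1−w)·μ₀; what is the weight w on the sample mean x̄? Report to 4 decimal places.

For Normal data with known variance σ², a Normal(μ₀, σ₀²) prior on μ is conjugate. Posterior precision = 1/σ₀² + n/σ²; posterior mean is the precision-weighted average of μ₀ and x̄.
σ₀² = 110.71² = 12256.7041, σ² = 66.84² = 4467.5856. Prior precision 1/σ₀² = 1/12256.7041; data precision n/σ² = 4/4467.5856.
w = (n/σ²)/(1/σ₀² + n/σ²) = n·σ₀²/(σ² + n·σ₀²) = 4·12256.7041/(4467.5856 + 4·12256.7041) = 49026.8164/53494.402 = 0.9165.

0.9165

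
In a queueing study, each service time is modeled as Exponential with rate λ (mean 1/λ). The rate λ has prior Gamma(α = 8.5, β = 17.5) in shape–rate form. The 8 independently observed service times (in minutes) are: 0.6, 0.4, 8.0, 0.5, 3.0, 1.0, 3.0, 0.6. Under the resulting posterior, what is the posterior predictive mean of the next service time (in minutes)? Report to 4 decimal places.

With a Gamma(shape α, rate β) prior on the exponential rate λ, the posterior after n observations with total T = Σxᵢ is Gamma(α+n, β+T).
Sum of observations T = 17.1 minutes; n = 8.
Posterior: Gamma(8.5+8, 17.5+17.1) = Gamma(16.5, 34.6).
The predictive distribution for the next observation is Lomax; its mean is β/(α−1) = 34.6/15.5 = 2.2323.

2.2323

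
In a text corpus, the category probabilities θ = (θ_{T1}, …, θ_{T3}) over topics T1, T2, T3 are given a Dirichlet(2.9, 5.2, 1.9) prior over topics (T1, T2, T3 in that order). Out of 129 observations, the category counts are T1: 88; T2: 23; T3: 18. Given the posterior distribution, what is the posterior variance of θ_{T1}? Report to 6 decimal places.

The Dirichlet prior is conjugate to the Multinomial likelihood: each posterior αⱼ = prior αⱼ + observed count nⱼ.
Posterior concentration: (90.9, 28.2, 19.9), total = 139.0.
Var[θ_j] = α_j(Σα−α_j)/((Σα)²(Σα+1)) = 90.9·48.1/(139.0²·140.0) = 0.001616.

0.001616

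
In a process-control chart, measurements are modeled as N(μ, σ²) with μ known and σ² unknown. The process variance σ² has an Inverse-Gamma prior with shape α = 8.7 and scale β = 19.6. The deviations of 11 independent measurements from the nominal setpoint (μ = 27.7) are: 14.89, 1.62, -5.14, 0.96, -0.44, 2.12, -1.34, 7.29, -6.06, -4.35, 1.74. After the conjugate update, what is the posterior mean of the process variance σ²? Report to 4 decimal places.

15.4992

With known mean μ and an Inverse-Gamma(α, β) prior on σ², the Normal likelihood is conjugate: posterior is Inv-Gamma(α + n/2, β + Σ(xᵢ−μ)²/2).
Σ(xᵢ−μ)² = (14.89)² + (1.62)² + (-5.14)² + (0.96)² + (-0.44)² + (2.12)² + (-1.34)² + (7.29)² + (-6.06)² + (-4.35)² + (1.74)² = 369.9791.
Posterior: Inv-Gamma(8.7 + 11/2, 19.6 + 369.9791/2) = Inv-Gamma(14.20, 204.58955).
E[σ²|data] = β/(α−1) = 204.58955/13.20 = 15.4992.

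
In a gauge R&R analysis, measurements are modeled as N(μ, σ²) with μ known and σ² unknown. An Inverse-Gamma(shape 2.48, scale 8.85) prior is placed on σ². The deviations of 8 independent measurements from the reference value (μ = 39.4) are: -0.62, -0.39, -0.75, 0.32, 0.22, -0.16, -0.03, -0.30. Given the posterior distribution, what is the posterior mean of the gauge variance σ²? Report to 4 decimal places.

1.7396

With known mean μ and an Inverse-Gamma(α, β) prior on σ², the Normal likelihood is conjugate: posterior is Inv-Gamma(α + n/2, β + Σ(xᵢ−μ)²/2).
Σ(xᵢ−μ)² = (-0.62)² + (-0.39)² + (-0.75)² + (0.32)² + (0.22)² + (-0.16)² + (-0.03)² + (-0.30)² = 1.3663.
Posterior: Inv-Gamma(2.48 + 8/2, 8.85 + 1.3663/2) = Inv-Gamma(6.48, 9.53315).
E[σ²|data] = β/(α−1) = 9.53315/5.48 = 1.7396.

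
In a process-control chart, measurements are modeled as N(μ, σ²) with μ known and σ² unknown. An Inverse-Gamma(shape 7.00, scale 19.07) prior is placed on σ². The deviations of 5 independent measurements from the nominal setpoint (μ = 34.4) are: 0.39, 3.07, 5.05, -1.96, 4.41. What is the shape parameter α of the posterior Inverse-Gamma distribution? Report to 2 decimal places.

9.50

With known mean μ and an Inverse-Gamma(α, β) prior on σ², the Normal likelihood is conjugate: posterior is Inv-Gamma(α + n/2, β + Σ(xᵢ−μ)²/2).
Σ(xᵢ−μ)² = (0.39)² + (3.07)² + (5.05)² + (-1.96)² + (4.41)² = 58.3692.
Posterior: Inv-Gamma(7.00 + 5/2, 19.07 + 58.3692/2) = Inv-Gamma(9.50, 48.25460).
Posterior α = 9.50.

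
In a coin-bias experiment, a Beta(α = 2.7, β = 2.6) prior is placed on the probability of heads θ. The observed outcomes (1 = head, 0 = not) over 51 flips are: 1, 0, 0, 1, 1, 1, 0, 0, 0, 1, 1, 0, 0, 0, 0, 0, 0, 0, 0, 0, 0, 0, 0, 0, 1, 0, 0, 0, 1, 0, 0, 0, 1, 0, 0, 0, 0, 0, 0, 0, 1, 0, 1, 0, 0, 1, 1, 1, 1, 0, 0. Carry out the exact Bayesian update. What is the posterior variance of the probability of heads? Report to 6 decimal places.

The Beta prior is conjugate to a Binomial/Bernoulli likelihood; the update adds successes to α and failures to β.
Posterior: Beta(α+k, β+n−k) = Beta(2.7+15, 2.6+36) = Beta(17.7, 38.6).
Var = αβ/((α+β)²(α+β+1)) = 17.7·38.6/(56.3²·57.3) = 0.003762.

0.003762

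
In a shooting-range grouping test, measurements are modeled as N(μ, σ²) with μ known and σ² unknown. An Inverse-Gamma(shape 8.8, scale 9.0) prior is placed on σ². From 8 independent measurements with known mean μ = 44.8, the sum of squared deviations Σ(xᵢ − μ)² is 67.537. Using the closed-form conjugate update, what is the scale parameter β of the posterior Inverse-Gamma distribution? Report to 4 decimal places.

42.7685

With known mean μ and an Inverse-Gamma(α, β) prior on σ², the Normal likelihood is conjugate: posterior is Inv-Gamma(α + n/2, β + Σ(xᵢ−μ)²/2).
Posterior: Inv-Gamma(8.8 + 8/2, 9.0 + 67.537/2) = Inv-Gamma(12.80, 42.7685).
Posterior β = 42.7685.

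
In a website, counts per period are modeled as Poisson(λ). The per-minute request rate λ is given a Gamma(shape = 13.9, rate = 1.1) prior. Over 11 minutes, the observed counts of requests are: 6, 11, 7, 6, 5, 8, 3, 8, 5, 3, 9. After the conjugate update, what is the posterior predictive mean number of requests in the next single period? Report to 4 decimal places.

With a Gamma(shape α, rate β) prior, the Poisson likelihood is conjugate: the posterior is Gamma(α + ΣXᵢ, β + n).
Sum of counts S = 71 over n = 11 minutes.
Posterior: Gamma(α+S, β+n) = Gamma(13.9+71, 1.1+11) = Gamma(84.9, 12.1).
The predictive distribution for one future period is NegBinom with mean α/β = 7.0165.

7.0165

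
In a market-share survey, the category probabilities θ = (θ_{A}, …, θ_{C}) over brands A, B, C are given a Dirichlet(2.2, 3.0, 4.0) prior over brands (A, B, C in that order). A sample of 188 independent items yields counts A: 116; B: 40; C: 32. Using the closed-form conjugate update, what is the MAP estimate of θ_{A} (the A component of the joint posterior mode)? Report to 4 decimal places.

The Dirichlet prior is conjugate to the Multinomial likelihood: each posterior αⱼ = prior αⱼ + observed count nⱼ.
Posterior concentration: (118.2, 43.0, 36.0), total = 197.2.
Joint mode component: (α_{A}−1)/(Σα−K) = 117.2/194.2 = 0.6035.

0.6035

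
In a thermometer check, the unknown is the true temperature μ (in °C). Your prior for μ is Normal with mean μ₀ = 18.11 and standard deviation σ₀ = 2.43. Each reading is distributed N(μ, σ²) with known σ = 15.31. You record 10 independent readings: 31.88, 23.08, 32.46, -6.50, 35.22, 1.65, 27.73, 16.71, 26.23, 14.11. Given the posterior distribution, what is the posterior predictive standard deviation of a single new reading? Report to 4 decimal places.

For Normal data with known variance σ², a Normal(μ₀, σ₀²) prior on μ is conjugate. Posterior precision = 1/σ₀² + n/σ²; posterior mean is the precision-weighted average of μ₀ and x̄.
σ₀² = 2.43² = 5.9049, σ² = 15.31² = 234.3961; σ² + n·σ₀² = 234.3961 + 10·5.9049 = 293.4451.
Posterior precision = 1/σ₀² + n/σ² = 1/5.9049 + 10/234.3961 = (σ² + n·σ₀²)/(σ₀²σ²) = 293.4451/(5.9049·234.3961); posterior variance σₙ² = σ₀²σ²/(σ² + n·σ₀²) = 5.9049·234.3961/293.4451 = 4.716676.
Predictive variance for one new observation = σₙ² + σ² = 5.9049·234.3961/293.4451 + 234.3961 = σ²·(σ₀² + 293.4451)/293.4451 = 234.3961·299.35/293.4451 = 239.112776; SD = √(234.3961·299.35/293.4451) = 15.4633.

15.4633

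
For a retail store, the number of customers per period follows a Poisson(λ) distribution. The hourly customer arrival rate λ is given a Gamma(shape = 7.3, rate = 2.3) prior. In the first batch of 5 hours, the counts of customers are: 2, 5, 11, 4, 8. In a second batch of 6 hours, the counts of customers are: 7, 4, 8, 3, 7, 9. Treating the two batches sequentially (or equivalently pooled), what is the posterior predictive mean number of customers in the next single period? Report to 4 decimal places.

With a Gamma(shape α, rate β) prior, the Poisson likelihood is conjugate: the posterior is Gamma(α + ΣXᵢ, β + n).
Batch 1: sum of counts S = 30 over n = 5 hours.
After batch 1: Gamma(α+S, β+n) = Gamma(7.3+30, 2.3+5) = Gamma(37.3, 7.3).
Batch 2: sum of counts S = 38 over n = 6 hours.
After batch 2: Gamma(α+S, β+n) = Gamma(37.3+38, 7.3+6) = Gamma(75.3, 13.3).
The predictive distribution for one future period is NegBinom with mean α/β = 5.6617.

5.6617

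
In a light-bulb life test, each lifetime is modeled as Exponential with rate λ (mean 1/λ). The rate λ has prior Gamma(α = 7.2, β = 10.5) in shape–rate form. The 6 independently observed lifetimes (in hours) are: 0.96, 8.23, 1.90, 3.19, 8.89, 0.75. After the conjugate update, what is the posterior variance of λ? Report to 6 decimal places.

With a Gamma(shape α, rate β) prior on the exponential rate λ, the posterior after n observations with total T = Σxᵢ is Gamma(α+n, β+T).
Sum of observations T = 23.92 hours; n = 6.
Posterior: Gamma(7.2+6, 10.5+23.92) = Gamma(13.2, 34.42).
Var = α/β² = 0.011142.

0.011142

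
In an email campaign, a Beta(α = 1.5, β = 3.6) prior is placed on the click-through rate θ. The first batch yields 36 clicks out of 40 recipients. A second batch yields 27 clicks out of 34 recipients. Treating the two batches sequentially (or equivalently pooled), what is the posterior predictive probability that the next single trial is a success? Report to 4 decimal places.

0.8154

The Beta prior is conjugate to a Binomial/Bernoulli likelihood; the update adds successes to α and failures to β.
After batch 1: Beta(1.5+36, 3.6+4) = Beta(37.5, 7.6).
After batch 2: Beta(37.5+27, 7.6+7) = Beta(64.5, 14.6).
For a single future Bernoulli trial, P(success | data) = α/(α+β) = 0.8154.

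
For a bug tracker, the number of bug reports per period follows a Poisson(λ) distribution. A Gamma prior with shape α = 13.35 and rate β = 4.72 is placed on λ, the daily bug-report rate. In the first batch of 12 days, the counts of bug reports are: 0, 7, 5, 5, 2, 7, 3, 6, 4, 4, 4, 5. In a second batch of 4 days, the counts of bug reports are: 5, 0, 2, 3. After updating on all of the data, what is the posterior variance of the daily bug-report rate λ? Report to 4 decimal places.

With a Gamma(shape α, rate β) prior, the Poisson likelihood is conjugate: the posterior is Gamma(α + ΣXᵢ, β + n).
Batch 1: sum of counts S = 52 over n = 12 days.
After batch 1: Gamma(α+S, β+n) = Gamma(13.35+52, 4.72+12) = Gamma(65.35, 16.72).
Batch 2: sum of counts S = 10 over n = 4 days.
After batch 2: Gamma(α+S, β+n) = Gamma(65.35+10, 16.72+4) = Gamma(75.35, 20.72).
Var = α/β² = 75.35/20.72² = 0.1755.

0.1755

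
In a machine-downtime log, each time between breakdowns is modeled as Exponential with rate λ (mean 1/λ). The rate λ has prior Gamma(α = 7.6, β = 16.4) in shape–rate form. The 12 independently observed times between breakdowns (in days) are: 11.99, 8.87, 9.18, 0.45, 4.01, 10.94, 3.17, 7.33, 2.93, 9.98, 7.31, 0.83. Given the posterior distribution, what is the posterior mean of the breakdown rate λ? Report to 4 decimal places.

0.2099

With a Gamma(shape α, rate β) prior on the exponential rate λ, the posterior after n observations with total T = Σxᵢ is Gamma(α+n, β+T).
Sum of observations T = 76.99 days; n = 12.
Posterior: Gamma(7.6+12, 16.4+76.99) = Gamma(19.6, 93.39).
Posterior mean of λ = α/β = 19.6/93.39 = 0.2099.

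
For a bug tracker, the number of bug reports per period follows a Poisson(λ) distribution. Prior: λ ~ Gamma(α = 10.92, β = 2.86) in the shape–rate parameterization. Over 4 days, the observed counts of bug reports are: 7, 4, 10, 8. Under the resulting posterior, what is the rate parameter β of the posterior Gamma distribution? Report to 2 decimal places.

With a Gamma(shape α, rate β) prior, the Poisson likelihood is conjugate: the posterior is Gamma(α + ΣXᵢ, β + n).
Sum of counts S = 29 over n = 4 days.
Posterior: Gamma(α+S, β+n) = Gamma(10.92+29, 2.86+4) = Gamma(39.92, 6.86).
Posterior β = 6.86.

6.86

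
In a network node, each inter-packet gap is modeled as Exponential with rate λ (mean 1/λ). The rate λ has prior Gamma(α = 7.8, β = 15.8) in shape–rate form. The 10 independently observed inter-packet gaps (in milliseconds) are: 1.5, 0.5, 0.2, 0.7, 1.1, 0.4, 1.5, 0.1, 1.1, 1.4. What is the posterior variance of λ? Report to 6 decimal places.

0.030144

With a Gamma(shape α, rate β) prior on the exponential rate λ, the posterior after n observations with total T = Σxᵢ is Gamma(α+n, β+T).
Sum of observations T = 8.5 milliseconds; n = 10.
Posterior: Gamma(7.8+10, 15.8+8.5) = Gamma(17.8, 24.3).
Var = α/β² = 0.030144.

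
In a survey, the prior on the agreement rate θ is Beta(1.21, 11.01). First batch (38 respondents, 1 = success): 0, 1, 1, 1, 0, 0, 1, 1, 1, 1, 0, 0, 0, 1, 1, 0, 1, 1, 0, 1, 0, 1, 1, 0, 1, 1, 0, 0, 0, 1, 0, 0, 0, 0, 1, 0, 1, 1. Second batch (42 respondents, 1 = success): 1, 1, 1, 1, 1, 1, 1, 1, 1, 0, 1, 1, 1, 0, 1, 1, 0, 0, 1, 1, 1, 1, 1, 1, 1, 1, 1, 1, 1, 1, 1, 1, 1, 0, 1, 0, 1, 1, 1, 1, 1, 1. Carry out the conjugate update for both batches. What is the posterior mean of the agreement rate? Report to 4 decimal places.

The Beta prior is conjugate to a Binomial/Bernoulli likelihood; the update adds successes to α and failures to β.
After batch 1: Beta(1.21+20, 11.01+18) = Beta(21.21, 29.01).
After batch 2: Beta(21.21+36, 29.01+6) = Beta(57.21, 35.01).
Posterior mean = α/(α+β) = 57.21/92.22 = 0.6204.

0.6204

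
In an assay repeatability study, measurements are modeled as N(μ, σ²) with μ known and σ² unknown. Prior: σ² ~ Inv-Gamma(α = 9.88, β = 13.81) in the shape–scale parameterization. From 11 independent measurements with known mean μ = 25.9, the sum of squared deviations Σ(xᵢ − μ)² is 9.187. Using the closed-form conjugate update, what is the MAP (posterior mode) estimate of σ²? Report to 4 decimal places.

1.1235

With known mean μ and an Inverse-Gamma(α, β) prior on σ², the Normal likelihood is conjugate: posterior is Inv-Gamma(α + n/2, β + Σ(xᵢ−μ)²/2).
Posterior: Inv-Gamma(9.88 + 11/2, 13.81 + 9.187/2) = Inv-Gamma(15.38, 18.4035).
Mode = β/(α+1) = 18.4035/16.38 = 1.1235.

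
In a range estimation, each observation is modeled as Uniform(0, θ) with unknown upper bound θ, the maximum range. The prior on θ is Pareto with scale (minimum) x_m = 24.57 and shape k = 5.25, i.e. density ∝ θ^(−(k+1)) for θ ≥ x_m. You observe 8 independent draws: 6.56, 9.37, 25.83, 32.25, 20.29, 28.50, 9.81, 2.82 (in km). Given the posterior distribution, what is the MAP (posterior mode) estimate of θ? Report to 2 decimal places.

32.25

A Pareto(scale x_m, shape k) prior on the upper bound θ of Uniform(0, θ) is conjugate: posterior is Pareto(max(x_m, max xᵢ), k + n).
Sample maximum = 32.25; prior scale x_m = 24.57 → posterior scale = max = 32.25.
Posterior shape = 5.25 + 8 = 13.25.
The Pareto density is decreasing on [x_m, ∞), so the mode is x_m = 32.25.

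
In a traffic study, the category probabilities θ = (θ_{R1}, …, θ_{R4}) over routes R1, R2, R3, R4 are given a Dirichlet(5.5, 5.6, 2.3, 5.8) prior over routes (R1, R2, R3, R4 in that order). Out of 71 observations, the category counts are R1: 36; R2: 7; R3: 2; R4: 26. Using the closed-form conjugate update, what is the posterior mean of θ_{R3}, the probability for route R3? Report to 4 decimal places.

The Dirichlet prior is conjugate to the Multinomial likelihood: each posterior αⱼ = prior αⱼ + observed count nⱼ.
Posterior concentration: (41.5, 12.6, 4.3, 31.8), total = 90.2.
E[θ_{R3}|data] = α_{R3}/Σα = 4.3/90.2 = 0.0477.

0.0477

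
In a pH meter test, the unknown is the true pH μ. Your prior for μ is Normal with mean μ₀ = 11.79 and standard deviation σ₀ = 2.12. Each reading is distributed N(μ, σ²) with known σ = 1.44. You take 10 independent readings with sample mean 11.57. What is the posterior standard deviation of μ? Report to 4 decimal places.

0.4452

For Normal data with known variance σ², a Normal(μ₀, σ₀²) prior on μ is conjugate. Posterior precision = 1/σ₀² + n/σ²; posterior mean is the precision-weighted average of μ₀ and x̄.
σ₀² = 2.12² = 4.4944, σ² = 1.44² = 2.0736; σ² + n·σ₀² = 2.0736 + 10·4.4944 = 47.0176.
Posterior precision = 1/σ₀² + n/σ² = 1/4.4944 + 10/2.0736 = (σ² + n·σ₀²)/(σ₀²σ²) = 47.0176/(4.4944·2.0736); posterior variance σₙ² = σ₀²σ²/(σ² + n·σ₀²) = 4.4944·2.0736/47.0176 = 0.198215.
Posterior SD = √σₙ² = √(4.4944·2.0736/47.0176) = 0.4452.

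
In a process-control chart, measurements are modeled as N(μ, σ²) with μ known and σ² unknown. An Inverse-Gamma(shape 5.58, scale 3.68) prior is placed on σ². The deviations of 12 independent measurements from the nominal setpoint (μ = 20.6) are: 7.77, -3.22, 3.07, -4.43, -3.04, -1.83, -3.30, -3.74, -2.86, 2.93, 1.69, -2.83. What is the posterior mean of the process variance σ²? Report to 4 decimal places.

8.1403

With known mean μ and an Inverse-Gamma(α, β) prior on σ², the Normal likelihood is conjugate: posterior is Inv-Gamma(α + n/2, β + Σ(xᵢ−μ)²/2).
Σ(xᵢ−μ)² = (7.77)² + (-3.22)² + (3.07)² + (-4.43)² + (-3.04)² + (-1.83)² + (-3.30)² + (-3.74)² + (-2.86)² + (2.93)² + (1.69)² + (-2.83)² = 164.8887.
Posterior: Inv-Gamma(5.58 + 12/2, 3.68 + 164.8887/2) = Inv-Gamma(11.58, 86.12435).
E[σ²|data] = β/(α−1) = 86.12435/10.58 = 8.1403.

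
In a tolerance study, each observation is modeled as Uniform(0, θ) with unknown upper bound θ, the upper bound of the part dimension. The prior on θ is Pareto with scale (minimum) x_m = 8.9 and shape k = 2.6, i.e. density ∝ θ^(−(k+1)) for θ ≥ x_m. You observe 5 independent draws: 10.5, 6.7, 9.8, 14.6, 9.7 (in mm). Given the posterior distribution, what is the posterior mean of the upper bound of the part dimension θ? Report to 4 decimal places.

16.8121

A Pareto(scale x_m, shape k) prior on the upper bound θ of Uniform(0, θ) is conjugate: posterior is Pareto(max(x_m, max xᵢ), k + n).
Sample maximum = 14.6; prior scale x_m = 8.9 → posterior scale = max = 14.6.
Posterior shape = 2.6 + 5 = 7.6.
E[θ|data] = k·x_m/(k−1) = 7.6·14.6/6.6 = 16.8121.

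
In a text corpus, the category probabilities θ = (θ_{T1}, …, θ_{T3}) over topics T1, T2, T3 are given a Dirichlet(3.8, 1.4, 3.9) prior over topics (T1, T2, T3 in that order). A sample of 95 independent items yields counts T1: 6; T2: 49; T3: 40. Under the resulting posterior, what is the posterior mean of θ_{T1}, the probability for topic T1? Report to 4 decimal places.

0.0941

The Dirichlet prior is conjugate to the Multinomial likelihood: each posterior αⱼ = prior αⱼ + observed count nⱼ.
Posterior concentration: (9.8, 50.4, 43.9), total = 104.1.
E[θ_{T1}|data] = α_{T1}/Σα = 9.8/104.1 = 0.0941.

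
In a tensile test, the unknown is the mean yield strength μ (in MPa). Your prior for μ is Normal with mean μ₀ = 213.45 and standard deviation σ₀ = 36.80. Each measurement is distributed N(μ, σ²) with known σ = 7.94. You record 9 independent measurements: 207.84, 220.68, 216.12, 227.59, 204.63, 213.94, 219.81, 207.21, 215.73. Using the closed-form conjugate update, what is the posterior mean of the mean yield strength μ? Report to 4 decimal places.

214.8317

For Normal data with known variance σ², a Normal(μ₀, σ₀²) prior on μ is conjugate. Posterior precision = 1/σ₀² + n/σ²; posterior mean is the precision-weighted average of μ₀ and x̄.
Σxᵢ = 207.84 + 220.68 + 216.12 + 227.59 + 204.63 + 213.94 + 219.81 + 207.21 + 215.73 = 1933.55, so n·x̄ = 1933.55.
σ₀² = 36.80² = 1354.24, σ² = 7.94² = 63.0436; σ² + n·σ₀² = 63.0436 + 9·1354.24 = 12251.2036.
Posterior mean = (μ₀/σ₀² + n·x̄/σ²)/(1/σ₀² + n/σ²) = (σ²·μ₀ + σ₀²·n·x̄)/(σ² + n·σ₀²) = (63.0436·213.45 + 1354.24·1933.55)/12251.2036 = 2631947.40842/12251.2036 = 214.8317.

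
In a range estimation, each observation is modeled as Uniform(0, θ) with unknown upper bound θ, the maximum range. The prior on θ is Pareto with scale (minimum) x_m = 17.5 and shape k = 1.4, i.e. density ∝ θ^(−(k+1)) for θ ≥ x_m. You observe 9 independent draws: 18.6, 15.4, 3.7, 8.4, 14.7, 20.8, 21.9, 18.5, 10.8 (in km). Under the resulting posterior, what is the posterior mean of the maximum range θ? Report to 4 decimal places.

24.2298

A Pareto(scale x_m, shape k) prior on the upper bound θ of Uniform(0, θ) is conjugate: posterior is Pareto(max(x_m, max xᵢ), k + n).
Sample maximum = 21.9; prior scale x_m = 17.5 → posterior scale = max = 21.9.
Posterior shape = 1.4 + 9 = 10.4.
E[θ|data] = k·x_m/(k−1) = 10.4·21.9/9.4 = 24.2298.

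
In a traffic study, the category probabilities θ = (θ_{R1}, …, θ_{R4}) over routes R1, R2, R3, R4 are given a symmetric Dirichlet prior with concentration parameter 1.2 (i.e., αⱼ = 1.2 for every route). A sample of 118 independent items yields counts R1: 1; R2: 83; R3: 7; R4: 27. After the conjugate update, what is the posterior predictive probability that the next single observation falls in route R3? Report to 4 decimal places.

0.0668

The Dirichlet prior is conjugate to the Multinomial likelihood: each posterior αⱼ = prior αⱼ + observed count nⱼ.
Posterior concentration: (2.2, 84.2, 8.2, 28.2), total = 122.8.
P(next = R3 | data) = α_{R3}/Σα = 0.0668.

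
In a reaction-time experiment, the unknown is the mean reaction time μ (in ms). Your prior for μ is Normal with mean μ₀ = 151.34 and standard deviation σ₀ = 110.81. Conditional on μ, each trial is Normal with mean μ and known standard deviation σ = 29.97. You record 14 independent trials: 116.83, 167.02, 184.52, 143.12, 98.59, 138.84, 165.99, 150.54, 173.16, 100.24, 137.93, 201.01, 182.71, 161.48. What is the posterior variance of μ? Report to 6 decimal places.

63.823727

For Normal data with known variance σ², a Normal(μ₀, σ₀²) prior on μ is conjugate. Posterior precision = 1/σ₀² + n/σ²; posterior mean is the precision-weighted average of μ₀ and x̄.
σ₀² = 110.81² = 12278.8561, σ² = 29.97² = 898.2009; σ² + n·σ₀² = 898.2009 + 14·12278.8561 = 172802.1863.
Posterior precision = 1/σ₀² + n/σ² = 1/12278.8561 + 14/898.2009 = (σ² + n·σ₀²)/(σ₀²σ²) = 172802.1863/(12278.8561·898.2009); posterior variance σₙ² = σ₀²σ²/(σ² + n·σ₀²) = 12278.8561·898.2009/172802.1863 = 63.823727.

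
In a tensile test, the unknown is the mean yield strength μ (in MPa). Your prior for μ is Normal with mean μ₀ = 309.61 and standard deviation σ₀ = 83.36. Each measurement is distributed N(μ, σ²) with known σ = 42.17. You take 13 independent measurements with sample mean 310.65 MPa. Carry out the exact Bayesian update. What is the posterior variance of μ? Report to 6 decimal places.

134.152128

For Normal data with known variance σ², a Normal(μ₀, σ₀²) prior on μ is conjugate. Posterior precision = 1/σ₀² + n/σ²; posterior mean is the precision-weighted average of μ₀ and x̄.
σ₀² = 83.36² = 6948.8896, σ² = 42.17² = 1778.3089; σ² + n·σ₀² = 1778.3089 + 13·6948.8896 = 92113.8737.
Posterior precision = 1/σ₀² + n/σ² = 1/6948.8896 + 13/1778.3089 = (σ² + n·σ₀²)/(σ₀²σ²) = 92113.8737/(6948.8896·1778.3089); posterior variance σₙ² = σ₀²σ²/(σ² + n·σ₀²) = 6948.8896·1778.3089/92113.8737 = 134.152128.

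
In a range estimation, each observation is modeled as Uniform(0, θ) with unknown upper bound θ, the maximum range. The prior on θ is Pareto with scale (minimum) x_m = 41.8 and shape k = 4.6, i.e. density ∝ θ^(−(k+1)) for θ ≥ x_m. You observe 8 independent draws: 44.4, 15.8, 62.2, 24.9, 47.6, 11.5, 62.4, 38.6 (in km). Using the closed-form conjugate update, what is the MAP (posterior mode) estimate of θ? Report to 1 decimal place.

62.4

A Pareto(scale x_m, shape k) prior on the upper bound θ of Uniform(0, θ) is conjugate: posterior is Pareto(max(x_m, max xᵢ), k + n).
Sample maximum = 62.4; prior scale x_m = 41.8 → posterior scale = max = 62.4.
Posterior shape = 4.6 + 8 = 12.6.
The Pareto density is decreasing on [x_m, ∞), so the mode is x_m = 62.4.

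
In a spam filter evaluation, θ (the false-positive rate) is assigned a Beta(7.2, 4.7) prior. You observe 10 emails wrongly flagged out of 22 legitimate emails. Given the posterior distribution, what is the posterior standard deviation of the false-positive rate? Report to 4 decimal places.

The Beta prior is conjugate to a Binomial/Bernoulli likelihood; the update adds successes to α and failures to β.
Posterior: Beta(α+k, β+n−k) = Beta(7.2+10, 4.7+12) = Beta(17.2, 16.7).
Var = αβ/((α+β)²(α+β+1)) = 17.2·16.7/(33.9²·34.9) = 0.00716177; SD = √0.00716177 = 0.0846.

0.0846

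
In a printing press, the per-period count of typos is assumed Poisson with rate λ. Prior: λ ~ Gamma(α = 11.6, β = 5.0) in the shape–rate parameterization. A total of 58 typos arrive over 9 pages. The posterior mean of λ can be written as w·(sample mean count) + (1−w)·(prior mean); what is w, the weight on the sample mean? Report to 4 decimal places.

With a Gamma(shape α, rate β) prior, the Poisson likelihood is conjugate: the posterior is Gamma(α + ΣXᵢ, β + n).
Posterior mean = (α₀+S)/(β₀+n) = [n/(β₀+n)]·(S/n) + [β₀/(β₀+n)]·(α₀/β₀), so only n and β₀ enter the weight.
Weight on data w = n/(β₀+n) = 9/(5.0+9) = 9/14.0 = 0.6429.

0.6429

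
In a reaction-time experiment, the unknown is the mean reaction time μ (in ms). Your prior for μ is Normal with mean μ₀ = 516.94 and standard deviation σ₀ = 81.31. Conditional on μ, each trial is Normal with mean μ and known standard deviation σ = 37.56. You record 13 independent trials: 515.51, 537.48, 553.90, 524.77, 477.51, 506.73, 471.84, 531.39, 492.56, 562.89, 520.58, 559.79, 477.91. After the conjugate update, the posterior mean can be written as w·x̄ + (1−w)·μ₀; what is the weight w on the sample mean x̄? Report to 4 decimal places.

0.9839

For Normal data with known variance σ², a Normal(μ₀, σ₀²) prior on μ is conjugate. Posterior precision = 1/σ₀² + n/σ²; posterior mean is the precision-weighted average of μ₀ and x̄.
σ₀² = 81.31² = 6611.3161, σ² = 37.56² = 1410.7536. Prior precision 1/σ₀² = 1/6611.3161; data precision n/σ² = 13/1410.7536.
w = (n/σ²)/(1/σ₀² + n/σ²) = n·σ₀²/(σ² + n·σ₀²) = 13·6611.3161/(1410.7536 + 13·6611.3161) = 85947.1093/87357.8629 = 0.9839.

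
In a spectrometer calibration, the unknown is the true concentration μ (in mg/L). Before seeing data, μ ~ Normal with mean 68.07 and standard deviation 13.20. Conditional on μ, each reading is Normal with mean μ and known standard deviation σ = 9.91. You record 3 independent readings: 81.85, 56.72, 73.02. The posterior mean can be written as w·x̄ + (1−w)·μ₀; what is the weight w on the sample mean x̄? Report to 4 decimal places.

For Normal data with known variance σ², a Normal(μ₀, σ₀²) prior on μ is conjugate. Posterior precision = 1/σ₀² + n/σ²; posterior mean is the precision-weighted average of μ₀ and x̄.
σ₀² = 13.20² = 174.24, σ² = 9.91² = 98.2081. Prior precision 1/σ₀² = 1/174.24; data precision n/σ² = 3/98.2081.
w = (n/σ²)/(1/σ₀² + n/σ²) = n·σ₀²/(σ² + n·σ₀²) = 3·174.24/(98.2081 + 3·174.24) = 522.72/620.9281 = 0.8418.

0.8418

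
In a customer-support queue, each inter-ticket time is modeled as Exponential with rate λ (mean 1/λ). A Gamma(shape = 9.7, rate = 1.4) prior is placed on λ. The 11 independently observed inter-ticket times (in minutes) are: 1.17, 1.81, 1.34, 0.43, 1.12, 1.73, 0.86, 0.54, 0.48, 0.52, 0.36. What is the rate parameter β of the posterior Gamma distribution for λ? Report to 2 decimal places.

With a Gamma(shape α, rate β) prior on the exponential rate λ, the posterior after n observations with total T = Σxᵢ is Gamma(α+n, β+T).
Sum of observations T = 10.36 minutes; n = 11.
Posterior: Gamma(9.7+11, 1.4+10.36) = Gamma(20.7, 11.76).
Posterior β = 11.76.

11.76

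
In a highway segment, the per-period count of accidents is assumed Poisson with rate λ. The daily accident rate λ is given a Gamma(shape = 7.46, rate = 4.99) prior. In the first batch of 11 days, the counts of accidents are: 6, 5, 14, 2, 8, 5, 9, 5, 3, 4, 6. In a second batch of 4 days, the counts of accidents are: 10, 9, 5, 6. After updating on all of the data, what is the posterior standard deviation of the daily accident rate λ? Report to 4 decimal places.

With a Gamma(shape α, rate β) prior, the Poisson likelihood is conjugate: the posterior is Gamma(α + ΣXᵢ, β + n).
Batch 1: sum of counts S = 67 over n = 11 days.
After batch 1: Gamma(α+S, β+n) = Gamma(7.46+67, 4.99+11) = Gamma(74.46, 15.99).
Batch 2: sum of counts S = 30 over n = 4 days.
After batch 2: Gamma(α+S, β+n) = Gamma(74.46+30, 15.99+4) = Gamma(104.46, 19.99).
SD = √α/β = √104.46/19.99 = 0.5113.

0.5113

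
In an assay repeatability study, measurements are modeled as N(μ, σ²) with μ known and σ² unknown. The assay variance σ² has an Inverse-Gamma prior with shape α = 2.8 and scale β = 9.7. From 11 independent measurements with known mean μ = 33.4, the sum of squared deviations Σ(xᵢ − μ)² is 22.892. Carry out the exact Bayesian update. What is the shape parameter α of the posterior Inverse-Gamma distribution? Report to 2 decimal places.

8.30

With known mean μ and an Inverse-Gamma(α, β) prior on σ², the Normal likelihood is conjugate: posterior is Inv-Gamma(α + n/2, β + Σ(xᵢ−μ)²/2).
Posterior: Inv-Gamma(2.8 + 11/2, 9.7 + 22.892/2) = Inv-Gamma(8.30, 21.1460).
Posterior α = 8.30.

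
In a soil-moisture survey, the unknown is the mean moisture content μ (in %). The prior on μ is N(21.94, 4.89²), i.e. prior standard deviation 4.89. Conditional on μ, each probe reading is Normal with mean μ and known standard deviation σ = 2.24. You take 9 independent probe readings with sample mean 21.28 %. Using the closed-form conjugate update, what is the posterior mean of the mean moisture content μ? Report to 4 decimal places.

21.2950

For Normal data with known variance σ², a Normal(μ₀, σ₀²) prior on μ is conjugate. Posterior precision = 1/σ₀² + n/σ²; posterior mean is the precision-weighted average of μ₀ and x̄.
n·x̄ = 9·21.28 = 191.52.
σ₀² = 4.89² = 23.9121, σ² = 2.24² = 5.0176; σ² + n·σ₀² = 5.0176 + 9·23.9121 = 220.2265.
Posterior mean = (μ₀/σ₀² + n·x̄/σ²)/(1/σ₀² + n/σ²) = (σ²·μ₀ + σ₀²·n·x̄)/(σ² + n·σ₀²) = (5.0176·21.94 + 23.9121·191.52)/220.2265 = 4689.731536/220.2265 = 21.2950.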